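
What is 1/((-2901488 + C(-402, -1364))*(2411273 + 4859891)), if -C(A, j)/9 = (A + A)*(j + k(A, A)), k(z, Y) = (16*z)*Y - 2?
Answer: 1/135949526566569760 ≈ 7.3557e-18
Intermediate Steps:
k(z, Y) = -2 + 16*Y*z (k(z, Y) = 16*Y*z - 2 = -2 + 16*Y*z)
C(A, j) = -18*A*(-2 + j + 16*A**2) (C(A, j) = -9*(A + A)*(j + (-2 + 16*A*A)) = -9*2*A*(j + (-2 + 16*A**2)) = -9*2*A*(-2 + j + 16*A**2) = -18*A*(-2 + j + 16*A**2))
1/((-2901488 + C(-402, -1364))*(2411273 + 4859891)) = 1/((-2901488 + 18*(-402)*(2 - 1*(-1364) - 16*(-402)**2))*(2411273 + 4859891)) = 1/((-2901488 + 18*(-402)*(2 + 1364 - 16*161604))*7271164) = 1/((-2901488 + 18*(-402)*(2 + 1364 - 2585664))*7271164) = 1/((-2901488 + 18*(-402)*(-2584298))*7271164) = 1/((-2901488 + 18699980328)*7271164) = 1/(18697078840*7271164) = 1/135949526566569760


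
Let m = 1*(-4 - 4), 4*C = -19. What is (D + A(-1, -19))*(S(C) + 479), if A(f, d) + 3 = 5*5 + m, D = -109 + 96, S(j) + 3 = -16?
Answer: 460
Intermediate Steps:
C = -19/4 (C = (¼)*(-19) = -19/4 ≈ -4.7500)
S(j) = -19 (S(j) = -3 - 16 = -19)
D = -13
m = -8 (m = 1*(-8) = -8)
A(f, d) = 14 (A(f, d) = -3 + (5*5 - 8) = -3 + (25 - 8) = -3 + 17 = 14)
(D + A(-1, -19))*(S(C) + 479) = (-13 + 14)*(-19 + 479) = 1*460 = 460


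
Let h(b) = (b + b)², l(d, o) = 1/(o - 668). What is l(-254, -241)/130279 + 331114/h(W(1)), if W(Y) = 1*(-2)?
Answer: 19605857766319/947388888 ≈ 20695.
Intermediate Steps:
l(d, o) = 1/(-668 + o)
W(Y) = -2
h(b) = 4*b² (h(b) = (2*b)² = 4*b²)
l(-254, -241)/130279 + 331114/h(W(1)) = 1/(-668 - 241*130279) + 331114/((4*(-2)²)) = (1/130279)/(-909) + 331114/((4*4)) = -1/909*1/130279 + 331114/16 = -1/118423611 + 331114*(1/16) = -1/118423611 + 165557/8 = 19605857766319/947388888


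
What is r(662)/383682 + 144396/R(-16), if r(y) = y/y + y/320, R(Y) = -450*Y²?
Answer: -769469341/613891200 ≈ -1.2534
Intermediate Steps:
r(y) = 1 + y/320 (r(y) = 1 + y*(1/320) = 1 + y/320)
r(662)/383682 + 144396/R(-16) = (1 + (1/320)*662)/383682 + 144396/((-450*(-16)²)) = (1 + 331/160)*(1/383682) + 144396/((-450*256)) = (491/160)*(1/383682) + 144396/(-115200) = 491/61389120 + 144396*(-1/115200) = 491/61389120 - 4011/3200 = -769469341/613891200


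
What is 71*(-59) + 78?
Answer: -4111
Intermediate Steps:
71*(-59) + 78 = -4189 + 78 = -4111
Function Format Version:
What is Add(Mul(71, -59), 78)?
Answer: -4111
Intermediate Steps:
Add(Mul(71, -59), 78) = Add(-4189, 78) = -4111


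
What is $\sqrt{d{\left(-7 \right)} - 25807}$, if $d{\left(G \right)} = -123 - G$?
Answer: $i \sqrt{25923} \approx 161.01 i$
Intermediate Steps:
$\sqrt{d{\left(-7 \right)} - 25807} = \sqrt{\left(-123 - -7\right) - 25807} = \sqrt{\left(-123 + 7\right) - 25807} = \sqrt{-116 - 25807} = \sqrt{-25923} = i \sqrt{25923}$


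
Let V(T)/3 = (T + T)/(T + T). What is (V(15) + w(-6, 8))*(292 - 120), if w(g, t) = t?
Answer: 1892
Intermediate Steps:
V(T) = 3 (V(T) = 3*((T + T)/(T + T)) = 3*((2*T)/((2*T))) = 3*((2*T)*(1/(2*T))) = 3*1 = 3)
(V(15) + w(-6, 8))*(292 - 120) = (3 + 8)*(292 - 120) = 11*172 = 1892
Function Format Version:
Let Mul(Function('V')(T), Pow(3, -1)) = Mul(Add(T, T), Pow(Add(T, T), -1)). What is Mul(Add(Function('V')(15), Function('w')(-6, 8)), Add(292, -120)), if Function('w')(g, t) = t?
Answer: 1892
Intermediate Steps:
Function('V')(T) = 3 (Function('V')(T) = Mul(3, Mul(Add(T, T), Pow(Add(T, T), -1))) = Mul(3, Mul(Mul(2, T), Pow(Mul(2, T), -1))) = Mul(3, Mul(Mul(2, T), Mul(Rational(1, 2), Pow(T, -1)))) = Mul(3, 1) = 3)
Mul(Add(Function('V')(15), Function('w')(-6, 8)), Add(292, -120)) = Mul(Add(3, 8), Add(292, -120)) = Mul(11, 172) = 1892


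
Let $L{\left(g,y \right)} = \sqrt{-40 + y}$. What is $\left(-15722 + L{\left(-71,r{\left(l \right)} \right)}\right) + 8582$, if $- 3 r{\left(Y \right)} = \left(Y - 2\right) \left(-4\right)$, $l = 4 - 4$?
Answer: $-7140 + \frac{8 i \sqrt{6}}{3} \approx -7140.0 + 6.532 i$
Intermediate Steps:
$l = 0$ ($l = 4 - 4 = 0$)
$r{\left(Y \right)} = - \frac{8}{3} + \frac{4 Y}{3}$ ($r{\left(Y \right)} = - \frac{\left(Y - 2\right) \left(-4\right)}{3} = - \frac{\left(-2 + Y\right) \left(-4\right)}{3} = - \frac{8 - 4 Y}{3} = - \frac{8}{3} + \frac{4 Y}{3}$)
$\left(-15722 + L{\left(-71,r{\left(l \right)} \right)}\right) + 8582 = \left(-15722 + \sqrt{-40 + \left(- \frac{8}{3} + \frac{4}{3} \cdot 0\right)}\right) + 8582 = \left(-15722 + \sqrt{-40 + \left(- \frac{8}{3} + 0\right)}\right) + 8582 = \left(-15722 + \sqrt{-40 - \frac{8}{3}}\right) + 8582 = \left(-15722 + \sqrt{- \frac{128}{3}}\right) + 8582 = \left(-15722 + \frac{8 i \sqrt{6}}{3}\right) + 8582 = -7140 + \frac{8 i \sqrt{6}}{3}$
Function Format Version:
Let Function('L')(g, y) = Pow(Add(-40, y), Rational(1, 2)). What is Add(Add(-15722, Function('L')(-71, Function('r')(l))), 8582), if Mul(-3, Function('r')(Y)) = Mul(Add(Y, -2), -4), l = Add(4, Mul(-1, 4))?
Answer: Add(-7140, Mul(Rational(8, 3), I, Pow(6, Rational(1, 2)))) ≈ Add(-7140.0, Mul(6.5320, I))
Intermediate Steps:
l = 0 (l = Add(4, -4) = 0)
Function('r')(Y) = Add(Rational(-8, 3), Mul(Rational(4, 3), Y)) (Function('r')(Y) = Mul(Rational(-1, 3), Mul(Add(Y, -2), -4)) = Mul(Rational(-1, 3), Mul(Add(-2, Y), -4)) = Mul(Rational(-1, 3), Add(8, Mul(-4, Y))) = Add(Rational(-8, 3), Mul(Rational(4, 3), Y)))
Add(Add(-15722, Function('L')(-71, Function('r')(l))), 8582) = Add(Add(-15722, Pow(Add(-40, Add(Rational(-8, 3), Mul(Rational(4, 3), 0))), Rational(1, 2))), 8582) = Add(Add(-15722, Pow(Add(-40, Add(Rational(-8, 3), 0)), Rational(1, 2))), 8582) = Add(Add(-15722, Pow(Add(-40, Rational(-8, 3)), Rational(1, 2))), 8582) = Add(Add(-15722, Pow(Rational(-128, 3), Rational(1, 2))), 8582) = Add(Add(-15722, Mul(Rational(8, 3), I, Pow(6, Rational(1, 2)))), 8582) = Add(-7140, Mul(Rational(8, 3), I, Pow(6, Rational(1, 2))))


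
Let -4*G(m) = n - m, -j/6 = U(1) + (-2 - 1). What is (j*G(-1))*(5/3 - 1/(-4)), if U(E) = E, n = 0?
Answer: -23/4 ≈ -5.7500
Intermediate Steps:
j = 12 (j = -6*(1 + (-2 - 1)) = -6*(1 - 3) = -6*(-2) = 12)
G(m) = m/4 (G(m) = -(0 - m)/4 = -(-1)*m/4 = m/4)
(j*G(-1))*(5/3 - 1/(-4)) = (12*((¼)*(-1)))*(5/3 - 1/(-4)) = (12*(-¼))*(5*(⅓) - 1*(-¼)) = -3*(5/3 + ¼) = -3*23/12 = -23/4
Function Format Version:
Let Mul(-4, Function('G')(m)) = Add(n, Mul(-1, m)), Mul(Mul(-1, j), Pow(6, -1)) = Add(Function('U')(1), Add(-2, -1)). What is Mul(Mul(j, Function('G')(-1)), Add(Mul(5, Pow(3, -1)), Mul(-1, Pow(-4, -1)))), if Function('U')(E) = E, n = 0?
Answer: Rational(-23, 4) ≈ -5.7500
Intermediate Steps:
j = 12 (j = Mul(-6, Add(1, Add(-2, -1))) = Mul(-6, Add(1, -3)) = Mul(-6, -2) = 12)
Function('G')(m) = Mul(Rational(1, 4), m) (Function('G')(m) = Mul(Rational(-1, 4), Add(0, Mul(-1, m))) = Mul(Rational(-1, 4), Mul(-1, m)) = Mul(Rational(1, 4), m))
Mul(Mul(j, Function('G')(-1)), Add(Mul(5, Pow(3, -1)), Mul(-1, Pow(-4, -1)))) = Mul(Mul(12, Mul(Rational(1, 4), -1)), Add(Mul(5, Pow(3, -1)), Mul(-1, Pow(-4, -1)))) = Mul(Mul(12, Rational(-1, 4)), Add(Mul(5, Rational(1, 3)), Mul(-1, Rational(-1, 4)))) = Mul(-3, Add(Rational(5, 3), Rational(1, 4))) = Mul(-3, Rational(23, 12)) = Rational(-23, 4)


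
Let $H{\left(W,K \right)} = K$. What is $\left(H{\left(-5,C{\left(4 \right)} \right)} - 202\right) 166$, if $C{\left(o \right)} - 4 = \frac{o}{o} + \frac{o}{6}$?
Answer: $- \frac{97774}{3} \approx -32591.0$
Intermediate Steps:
$C{\left(o \right)} = 5 + \frac{o}{6}$ ($C{\left(o \right)} = 4 + \left(\frac{o}{o} + \frac{o}{6}\right) = 4 + \left(1 + o \frac{1}{6}\right) = 4 + \left(1 + \frac{o}{6}\right) = 5 + \frac{o}{6}$)
$\left(H{\left(-5,C{\left(4 \right)} \right)} - 202\right) 166 = \left(\left(5 + \frac{1}{6} \cdot 4\right) - 202\right) 166 = \left(\left(5 + \frac{2}{3}\right) - 202\right) 166 = \left(\frac{17}{3} - 202\right) 166 = \left(- \frac{589}{3}\right) 166 = - \frac{97774}{3}$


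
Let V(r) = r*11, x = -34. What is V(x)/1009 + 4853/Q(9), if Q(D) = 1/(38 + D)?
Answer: 230143445/1009 ≈ 2.2809e+5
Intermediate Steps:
V(r) = 11*r
V(x)/1009 + 4853/Q(9) = (11*(-34))/1009 + 4853/(1/(38 + 9)) = -374*1/1009 + 4853/(1/47) = -374/1009 + 4853/(1/47) = -374/1009 + 4853*47 = -374/1009 + 228091 = 230143445/1009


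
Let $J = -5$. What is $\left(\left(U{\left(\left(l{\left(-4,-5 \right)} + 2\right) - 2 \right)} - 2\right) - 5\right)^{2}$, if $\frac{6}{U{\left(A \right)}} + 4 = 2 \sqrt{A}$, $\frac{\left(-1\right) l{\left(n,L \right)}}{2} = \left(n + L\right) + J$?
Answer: $46 - \frac{27 \sqrt{7}}{8} \approx 37.071$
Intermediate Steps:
$l{\left(n,L \right)} = 10 - 2 L - 2 n$ ($l{\left(n,L \right)} = - 2 \left(\left(n + L\right) - 5\right) = - 2 \left(\left(L + n\right) - 5\right) = - 2 \left(-5 + L + n\right) = 10 - 2 L - 2 n$)
$U{\left(A \right)} = \frac{6}{-4 + 2 \sqrt{A}}$
$\left(\left(U{\left(\left(l{\left(-4,-5 \right)} + 2\right) - 2 \right)} - 2\right) - 5\right)^{2} = \left(\left(\frac{3}{-2 + \sqrt{\left(\left(10 - -10 - -8\right) + 2\right) - 2}} - 2\right) - 5\right)^{2} = \left(\left(\frac{3}{-2 + \sqrt{\left(\left(10 + 10 + 8\right) + 2\right) - 2}} - 2\right) - 5\right)^{2} = \left(\left(\frac{3}{-2 + \sqrt{\left(28 + 2\right) - 2}} - 2\right) - 5\right)^{2} = \left(\left(\frac{3}{-2 + \sqrt{30 - 2}} - 2\right) - 5\right)^{2} = \left(\left(\frac{3}{-2 + \sqrt{28}} - 2\right) - 5\right)^{2} = \left(\left(\frac{3}{-2 + 2 \sqrt{7}} - 2\right) - 5\right)^{2} = \left(\left(-2 + \frac{3}{-2 + 2 \sqrt{7}}\right) - 5\right)^{2} = \left(-7 + \frac{3}{-2 + 2 \sqrt{7}}\right)^{2}$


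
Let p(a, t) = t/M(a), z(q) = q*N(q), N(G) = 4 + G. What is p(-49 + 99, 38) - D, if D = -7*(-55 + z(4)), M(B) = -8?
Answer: -663/4 ≈ -165.75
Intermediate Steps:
z(q) = q*(4 + q)
D = 161 (D = -7*(-55 + 4*(4 + 4)) = -7*(-55 + 4*8) = -7*(-55 + 32) = -7*(-23) = 161)
p(a, t) = -t/8 (p(a, t) = t/(-8) = t*(-⅛) = -t/8)
p(-49 + 99, 38) - D = -⅛*38 - 1*161 = -19/4 - 161 = -663/4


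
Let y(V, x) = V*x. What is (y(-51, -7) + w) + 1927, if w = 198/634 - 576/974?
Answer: 352558553/154379 ≈ 2283.7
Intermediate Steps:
w = -43083/154379 (w = 198*(1/634) - 576*1/974 = 99/317 - 288/487 = -43083/154379 ≈ -0.27907)
(y(-51, -7) + w) + 1927 = (-51*(-7) - 43083/154379) + 1927 = (357 - 43083/154379) + 1927 = 55070220/154379 + 1927 = 352558553/154379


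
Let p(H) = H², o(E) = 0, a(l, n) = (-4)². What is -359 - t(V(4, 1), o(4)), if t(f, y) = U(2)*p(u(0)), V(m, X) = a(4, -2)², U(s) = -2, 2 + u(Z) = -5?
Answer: -261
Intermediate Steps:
a(l, n) = 16
u(Z) = -7 (u(Z) = -2 - 5 = -7)
V(m, X) = 256 (V(m, X) = 16² = 256)
t(f, y) = -98 (t(f, y) = -2*(-7)² = -2*49 = -98)
-359 - t(V(4, 1), o(4)) = -359 - 1*(-98) = -359 + 98 = -261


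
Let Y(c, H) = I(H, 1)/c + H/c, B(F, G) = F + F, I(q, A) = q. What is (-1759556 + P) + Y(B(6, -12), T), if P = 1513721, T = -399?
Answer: -491803/2 ≈ -2.4590e+5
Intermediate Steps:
B(F, G) = 2*F
Y(c, H) = 2*H/c (Y(c, H) = H/c + H/c = 2*H/c)
(-1759556 + P) + Y(B(6, -12), T) = (-1759556 + 1513721) + 2*(-399)/(2*6) = -245835 + 2*(-399)/12 = -245835 + 2*(-399)*(1/12) = -245835 - 133/2 = -491803/2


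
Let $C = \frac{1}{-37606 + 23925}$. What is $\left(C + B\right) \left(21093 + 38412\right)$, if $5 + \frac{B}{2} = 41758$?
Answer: $\frac{67981224535425}{13681} \approx 4.969 \cdot 10^{9}$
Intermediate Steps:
$B = 83506$ ($B = -10 + 2 \cdot 41758 = -10 + 83516 = 83506$)
$C = - \frac{1}{13681}$ ($C = \frac{1}{-13681} = - \frac{1}{13681} \approx -7.3094 \cdot 10^{-5}$)
$\left(C + B\right) \left(21093 + 38412\right) = \left(- \frac{1}{13681} + 83506\right) \left(21093 + 38412\right) = \frac{1142445585}{13681} \cdot 59505 = \frac{67981224535425}{13681}$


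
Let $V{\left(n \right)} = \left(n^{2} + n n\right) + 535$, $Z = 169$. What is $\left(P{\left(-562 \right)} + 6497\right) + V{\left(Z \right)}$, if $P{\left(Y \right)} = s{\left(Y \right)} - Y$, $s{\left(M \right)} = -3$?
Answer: $64713$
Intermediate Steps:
$P{\left(Y \right)} = -3 - Y$
$V{\left(n \right)} = 535 + 2 n^{2}$ ($V{\left(n \right)} = \left(n^{2} + n^{2}\right) + 535 = 2 n^{2} + 535 = 535 + 2 n^{2}$)
$\left(P{\left(-562 \right)} + 6497\right) + V{\left(Z \right)} = \left(\left(-3 - -562\right) + 6497\right) + \left(535 + 2 \cdot 169^{2}\right) = \left(\left(-3 + 562\right) + 6497\right) + \left(535 + 2 \cdot 28561\right) = \left(559 + 6497\right) + \left(535 + 57122\right) = 7056 + 57657 = 64713$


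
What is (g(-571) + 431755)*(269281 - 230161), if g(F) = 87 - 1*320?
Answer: 16881140640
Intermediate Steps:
g(F) = -233 (g(F) = 87 - 320 = -233)
(g(-571) + 431755)*(269281 - 230161) = (-233 + 431755)*(269281 - 230161) = 431522*39120 = 16881140640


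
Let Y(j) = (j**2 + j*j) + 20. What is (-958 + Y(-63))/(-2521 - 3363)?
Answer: -1750/1471 ≈ -1.1897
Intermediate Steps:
Y(j) = 20 + 2*j**2 (Y(j) = (j**2 + j**2) + 20 = 2*j**2 + 20 = 20 + 2*j**2)
(-958 + Y(-63))/(-2521 - 3363) = (-958 + (20 + 2*(-63)**2))/(-2521 - 3363) = (-958 + (20 + 2*3969))/(-5884) = (-958 + (20 + 7938))*(-1/5884) = (-958 + 7958)*(-1/5884) = 7000*(-1/5884) = -1750/1471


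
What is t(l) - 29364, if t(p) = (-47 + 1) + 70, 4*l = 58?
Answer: -29340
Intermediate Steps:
l = 29/2 (l = (¼)*58 = 29/2 ≈ 14.500)
t(p) = 24 (t(p) = -46 + 70 = 24)
t(l) - 29364 = 24 - 29364 = -29340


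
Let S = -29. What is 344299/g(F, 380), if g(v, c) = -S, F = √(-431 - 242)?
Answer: 344299/29 ≈ 11872.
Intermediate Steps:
F = I*√673 (F = √(-673) = I*√673 ≈ 25.942*I)
g(v, c) = 29 (g(v, c) = -1*(-29) = 29)
344299/g(F, 380) = 344299/29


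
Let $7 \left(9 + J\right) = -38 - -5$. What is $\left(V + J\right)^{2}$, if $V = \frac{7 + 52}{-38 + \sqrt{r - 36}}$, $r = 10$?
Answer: $\frac{779712 \sqrt{26} + 16252105 i}{98 \left(38 \sqrt{26} + 709 i\right)} \approx 232.2 + 6.2376 i$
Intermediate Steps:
$J = - \frac{96}{7}$ ($J = -9 + \frac{-38 - -5}{7} = -9 + \frac{-38 + 5}{7} = -9 + \frac{1}{7} \left(-33\right) = -9 - \frac{33}{7} = - \frac{96}{7} \approx -13.714$)
$V = \frac{59}{-38 + i \sqrt{26}}$ ($V = \frac{7 + 52}{-38 + \sqrt{10 - 36}} = \frac{59}{-38 + \sqrt{-26}} = \frac{59}{-38 + i \sqrt{26}} \approx -1.5252 - 0.20465 i$)
$\left(V + J\right)^{2} = \left(\left(- \frac{1121}{735} - \frac{59 i \sqrt{26}}{1470}\right) - \frac{96}{7}\right)^{2} = \left(- \frac{11201}{735} - \frac{59 i \sqrt{26}}{1470}\right)^{2}$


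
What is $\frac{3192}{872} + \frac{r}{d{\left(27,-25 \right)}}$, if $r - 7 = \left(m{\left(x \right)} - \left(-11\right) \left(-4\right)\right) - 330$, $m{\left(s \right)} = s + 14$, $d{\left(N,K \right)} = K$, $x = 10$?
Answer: $\frac{47362}{2725} \approx 17.381$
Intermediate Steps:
$m{\left(s \right)} = 14 + s$
$r = -343$ ($r = 7 + \left(\left(\left(14 + 10\right) - \left(-11\right) \left(-4\right)\right) - 330\right) = 7 + \left(\left(24 - 44\right) - 330\right) = 7 - 350 = -343$)
$\frac{3192}{872} + \frac{r}{d{\left(27,-25 \right)}} = \frac{3192}{872} - \frac{343}{-25} = 3192 \cdot \frac{1}{872} - - \frac{343}{25} = \frac{399}{109} + \frac{343}{25} = \frac{47362}{2725}$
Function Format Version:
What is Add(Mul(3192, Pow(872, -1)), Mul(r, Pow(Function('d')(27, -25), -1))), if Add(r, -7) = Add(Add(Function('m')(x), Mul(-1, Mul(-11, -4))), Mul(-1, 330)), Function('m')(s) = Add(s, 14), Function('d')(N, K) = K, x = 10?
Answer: Rational(47362, 2725) ≈ 17.381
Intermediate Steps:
Function('m')(s) = Add(14, s)
r = -343 (r = Add(7, Add(Add(Add(14, 10), Mul(-1, Mul(-11, -4))), Mul(-1, 330))) = Add(7, Add(Add(24, Mul(-1, 44)), -330)) = Add(7, Add(Add(24, -44), -330)) = Add(7, Add(-20, -330)) = Add(7, -350) = -343)
Add(Mul(3192, Pow(872, -1)), Mul(r, Pow(Function('d')(27, -25), -1))) = Add(Mul(3192, Pow(872, -1)), Mul(-343, Pow(-25, -1))) = Add(Mul(3192, Rational(1, 872)), Mul(-343, Rational(-1, 25))) = Add(Rational(399, 109), Rational(343, 25)) = Rational(47362, 2725)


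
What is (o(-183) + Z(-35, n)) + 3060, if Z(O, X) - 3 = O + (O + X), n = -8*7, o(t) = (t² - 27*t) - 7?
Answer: 41360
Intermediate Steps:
o(t) = -7 + t² - 27*t
n = -56
Z(O, X) = 3 + X + 2*O (Z(O, X) = 3 + (O + (O + X)) = 3 + (X + 2*O) = 3 + X + 2*O)
(o(-183) + Z(-35, n)) + 3060 = ((-7 + (-183)² - 27*(-183)) + (3 - 56 + 2*(-35))) + 3060 = ((-7 + 33489 + 4941) + (3 - 56 - 70)) + 3060 = (38423 - 123) + 3060 = 38300 + 3060 = 41360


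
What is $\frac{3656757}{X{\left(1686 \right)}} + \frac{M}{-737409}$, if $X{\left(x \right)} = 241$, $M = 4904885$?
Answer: $\frac{2695343445328}{177715569} \approx 15167.0$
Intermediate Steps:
$\frac{3656757}{X{\left(1686 \right)}} + \frac{M}{-737409} = \frac{3656757}{241} + \frac{4904885}{-737409} = 3656757 \cdot \frac{1}{241} + 4904885 \left(- \frac{1}{737409}\right) = \frac{3656757}{241} - \frac{4904885}{737409} = \frac{2695343445328}{177715569}$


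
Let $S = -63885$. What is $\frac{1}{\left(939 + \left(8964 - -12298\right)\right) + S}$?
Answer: $- \frac{1}{41684} \approx -2.399 \cdot 10^{-5}$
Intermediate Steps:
$\frac{1}{\left(939 + \left(8964 - -12298\right)\right) + S} = \frac{1}{\left(939 + \left(8964 - -12298\right)\right) - 63885} = \frac{1}{\left(939 + \left(8964 + 12298\right)\right) - 63885} = \frac{1}{\left(939 + 21262\right) - 63885} = \frac{1}{22201 - 63885} = \frac{1}{-41684} = - \frac{1}{41684}$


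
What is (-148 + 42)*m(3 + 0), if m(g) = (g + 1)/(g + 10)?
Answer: -424/13 ≈ -32.615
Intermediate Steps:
m(g) = (1 + g)/(10 + g)
(-148 + 42)*m(3 + 0) = (-148 + 42)*((1 + (3 + 0))/(10 + (3 + 0))) = -106*(1 + 3)/(10 + 3) = -106*4/13 = -424/13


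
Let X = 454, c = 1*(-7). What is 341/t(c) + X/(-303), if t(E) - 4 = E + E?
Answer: -107863/3030 ≈ -35.598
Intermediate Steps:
c = -7
t(E) = 4 + 2*E (t(E) = 4 + (E + E) = 4 + 2*E)
341/t(c) + X/(-303) = 341/(4 + 2*(-7)) + 454/(-303) = 341/(4 - 14) + 454*(-1/303) = 341/(-10) - 454/303 = 341*(-⅒) - 454/303 = -341/10 - 454/303 = -107863/3030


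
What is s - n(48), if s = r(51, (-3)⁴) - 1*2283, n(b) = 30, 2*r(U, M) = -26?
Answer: -2326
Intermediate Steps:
r(U, M) = -13 (r(U, M) = (½)*(-26) = -13)
s = -2296 (s = -13 - 1*2283 = -13 - 2283 = -2296)
s - n(48) = -2296 - 1*30 = -2296 - 30 = -2326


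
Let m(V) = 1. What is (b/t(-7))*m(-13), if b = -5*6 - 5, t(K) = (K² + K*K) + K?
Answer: -5/13 ≈ -0.38462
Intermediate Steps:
t(K) = K + 2*K² (t(K) = (K² + K²) + K = 2*K² + K = K + 2*K²)
b = -35 (b = -30 - 5 = -35)
(b/t(-7))*m(-13) = -35*(-1/(7*(1 + 2*(-7))))*1 = -35*(-1/(7*(1 - 14)))*1 = -35/((-7*(-13)))*1 = -35/91*1 = -35*1/91*1 = -5/13*1 = -5/13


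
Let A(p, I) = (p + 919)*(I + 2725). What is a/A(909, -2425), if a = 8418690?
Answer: 280623/18280 ≈ 15.351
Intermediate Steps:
A(p, I) = (919 + p)*(2725 + I)
a/A(909, -2425) = 8418690/(2504275 + 919*(-2425) + 2725*909 - 2425*909) = 8418690/(2504275 - 2228575 + 2477025 - 2204325) = 8418690/548400 = 8418690*(1/548400) = 280623/18280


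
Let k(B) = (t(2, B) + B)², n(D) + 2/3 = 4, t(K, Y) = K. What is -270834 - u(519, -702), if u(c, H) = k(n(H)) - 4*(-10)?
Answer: -2438122/9 ≈ -2.7090e+5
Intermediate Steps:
n(D) = 10/3 (n(D) = -⅔ + 4 = 10/3)
k(B) = (2 + B)²
u(c, H) = 616/9 (u(c, H) = (2 + 10/3)² - 4*(-10) = (16/3)² + 40 = 256/9 + 40 = 616/9)
-270834 - u(519, -702) = -270834 - 1*616/9 = -270834 - 616/9 = -2438122/9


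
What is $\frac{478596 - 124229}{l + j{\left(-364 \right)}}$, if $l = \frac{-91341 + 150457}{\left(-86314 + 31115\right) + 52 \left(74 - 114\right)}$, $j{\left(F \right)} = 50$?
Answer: $\frac{20297787393}{2804834} \approx 7236.7$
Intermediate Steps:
$l = - \frac{59116}{57279}$ ($l = \frac{59116}{-55199 + 52 \left(-40\right)} = \frac{59116}{-55199 - 2080} = \frac{59116}{-57279} = 59116 \left(- \frac{1}{57279}\right) = - \frac{59116}{57279} \approx -1.0321$)
$\frac{478596 - 124229}{l + j{\left(-364 \right)}} = \frac{478596 - 124229}{- \frac{59116}{57279} + 50} = \frac{354367}{\frac{2804834}{57279}} = 354367 \cdot \frac{57279}{2804834} = \frac{20297787393}{2804834}$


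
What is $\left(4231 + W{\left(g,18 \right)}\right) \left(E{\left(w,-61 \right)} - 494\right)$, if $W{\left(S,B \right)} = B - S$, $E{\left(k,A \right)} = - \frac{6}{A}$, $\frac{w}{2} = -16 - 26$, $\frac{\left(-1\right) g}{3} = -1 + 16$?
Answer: $- \frac{129369632}{61} \approx -2.1208 \cdot 10^{6}$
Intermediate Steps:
$g = -45$ ($g = - 3 \left(-1 + 16\right) = \left(-3\right) 15 = -45$)
$w = -84$ ($w = 2 \left(-16 - 26\right) = 2 \left(-42\right) = -84$)
$\left(4231 + W{\left(g,18 \right)}\right) \left(E{\left(w,-61 \right)} - 494\right) = \left(4231 + \left(18 - -45\right)\right) \left(- \frac{6}{-61} - 494\right) = \left(4231 + \left(18 + 45\right)\right) \left(\left(-6\right) \left(- \frac{1}{61}\right) - 494\right) = \left(4231 + 63\right) \left(\frac{6}{61} - 494\right) = 4294 \left(- \frac{30128}{61}\right) = - \frac{129369632}{61}$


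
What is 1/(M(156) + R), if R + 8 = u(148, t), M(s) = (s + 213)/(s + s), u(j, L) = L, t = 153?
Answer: 104/15203 ≈ 0.0068408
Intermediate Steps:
M(s) = (213 + s)/(2*s) (M(s) = (213 + s)/((2*s)) = (213 + s)*(1/(2*s)) = (213 + s)/(2*s))
R = 145 (R = -8 + 153 = 145)
1/(M(156) + R) = 1/((½)*(213 + 156)/156 + 145) = 1/((½)*(1/156)*369 + 145) = 1/(123/104 + 145) = 1/(15203/104) = 104/15203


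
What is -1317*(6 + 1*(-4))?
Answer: -2634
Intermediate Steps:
-1317*(6 + 1*(-4)) = -1317*(6 - 4) = -1317*2 = -2634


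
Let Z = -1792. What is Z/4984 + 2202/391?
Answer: 183466/34799 ≈ 5.2722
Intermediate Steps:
Z/4984 + 2202/391 = -1792/4984 + 2202/391 = -1792*1/4984 + 2202*(1/391) = -32/89 + 2202/391 = 183466/34799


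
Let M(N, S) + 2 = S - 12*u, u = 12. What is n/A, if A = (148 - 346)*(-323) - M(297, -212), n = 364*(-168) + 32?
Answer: -7640/8039 ≈ -0.95037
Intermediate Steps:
M(N, S) = -146 + S (M(N, S) = -2 + (S - 12*12) = -2 + (S - 144) = -2 + (-144 + S) = -146 + S)
n = -61120 (n = -61152 + 32 = -61120)
A = 64312 (A = (148 - 346)*(-323) - (-146 - 212) = -198*(-323) - 1*(-358) = 63954 + 358 = 64312)
n/A = -61120/64312 = -61120*1/64312 = -7640/8039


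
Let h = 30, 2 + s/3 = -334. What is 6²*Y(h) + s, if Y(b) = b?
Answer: 72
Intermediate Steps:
s = -1008 (s = -6 + 3*(-334) = -6 - 1002 = -1008)
6²*Y(h) + s = 6²*30 - 1008 = 36*30 - 1008 = 1080 - 1008 = 72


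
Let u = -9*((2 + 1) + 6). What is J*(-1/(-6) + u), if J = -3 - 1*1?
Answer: 970/3 ≈ 323.33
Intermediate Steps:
J = -4 (J = -3 - 1 = -4)
u = -81 (u = -9*(3 + 6) = -9*9 = -81)
J*(-1/(-6) + u) = -4*(-1/(-6) - 81) = -4*(-1*(-1/6) - 81) = -4*(1/6 - 81) = -4*(-485/6) = 970/3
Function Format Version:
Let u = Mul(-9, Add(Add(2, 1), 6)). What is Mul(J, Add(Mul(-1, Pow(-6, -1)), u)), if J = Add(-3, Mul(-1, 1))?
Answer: Rational(970, 3) ≈ 323.33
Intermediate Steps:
J = -4 (J = Add(-3, -1) = -4)
u = -81 (u = Mul(-9, Add(3, 6)) = Mul(-9, 9) = -81)
Mul(J, Add(Mul(-1, Pow(-6, -1)), u)) = Mul(-4, Add(Mul(-1, Pow(-6, -1)), -81)) = Mul(-4, Add(Mul(-1, Rational(-1, 6)), -81)) = Mul(-4, Add(Rational(1, 6), -81)) = Mul(-4, Rational(-485, 6)) = Rational(970, 3)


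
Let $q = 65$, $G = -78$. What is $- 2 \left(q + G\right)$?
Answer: $26$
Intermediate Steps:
$- 2 \left(q + G\right) = - 2 \left(65 - 78\right) = \left(-2\right) \left(-13\right) = 26$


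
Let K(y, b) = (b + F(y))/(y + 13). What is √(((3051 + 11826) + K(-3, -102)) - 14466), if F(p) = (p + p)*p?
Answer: √10065/5 ≈ 20.065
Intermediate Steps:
F(p) = 2*p² (F(p) = (2*p)*p = 2*p²)
K(y, b) = (b + 2*y²)/(13 + y) (K(y, b) = (b + 2*y²)/(y + 13) = (b + 2*y²)/(13 + y))
√(((3051 + 11826) + K(-3, -102)) - 14466) = √(((3051 + 11826) + (-102 + 2*(-3)²)/(13 - 3)) - 14466) = √((14877 + (-102 + 2*9)/10) - 14466) = √((14877 + (-102 + 18)/10) - 14466) = √((14877 + (⅒)*(-84)) - 14466) = √((14877 - 42/5) - 14466) = √(74343/5 - 14466) = √(2013/5) = √10065/5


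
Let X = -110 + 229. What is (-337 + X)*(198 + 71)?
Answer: -58642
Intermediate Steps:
X = 119
(-337 + X)*(198 + 71) = (-337 + 119)*(198 + 71) = -218*269 = -58642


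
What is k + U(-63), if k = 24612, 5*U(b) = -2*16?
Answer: 123028/5 ≈ 24606.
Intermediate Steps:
U(b) = -32/5 (U(b) = (-2*16)/5 = (1/5)*(-32) = -32/5)
k + U(-63) = 24612 - 32/5 = 123028/5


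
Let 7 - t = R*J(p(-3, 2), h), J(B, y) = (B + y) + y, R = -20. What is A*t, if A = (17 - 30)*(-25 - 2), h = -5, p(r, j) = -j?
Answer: -81783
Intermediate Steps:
J(B, y) = B + 2*y
A = 351 (A = -13*(-27) = 351)
t = -233 (t = 7 - (-20)*(-1*2 + 2*(-5)) = 7 - (-20)*(-2 - 10) = 7 - (-20)*(-12) = 7 - 1*240 = 7 - 240 = -233)
A*t = 351*(-233) = -81783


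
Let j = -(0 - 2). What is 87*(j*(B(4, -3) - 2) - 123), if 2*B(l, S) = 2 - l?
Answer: -11223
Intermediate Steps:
B(l, S) = 1 - l/2 (B(l, S) = (2 - l)/2 = 1 - l/2)
j = 2 (j = -1*(-2) = 2)
87*(j*(B(4, -3) - 2) - 123) = 87*(2*((1 - 1/2*4) - 2) - 123) = 87*(2*((1 - 2) - 2) - 123) = 87*(2*(-1 - 2) - 123) = 87*(2*(-3) - 123) = 87*(-6 - 123) = 87*(-129) = -11223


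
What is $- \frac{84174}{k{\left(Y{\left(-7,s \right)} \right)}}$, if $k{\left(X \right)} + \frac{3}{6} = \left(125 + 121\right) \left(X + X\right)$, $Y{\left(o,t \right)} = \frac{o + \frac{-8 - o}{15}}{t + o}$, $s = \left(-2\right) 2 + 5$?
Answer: $- \frac{2525220}{17369} \approx -145.39$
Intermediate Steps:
$s = 1$ ($s = -4 + 5 = 1$)
$Y{\left(o,t \right)} = \frac{- \frac{8}{15} + \frac{14 o}{15}}{o + t}$ ($Y{\left(o,t \right)} = \frac{o + \left(-8 - o\right) \frac{1}{15}}{o + t} = \frac{o - \left(\frac{8}{15} + \frac{o}{15}\right)}{o + t} = \frac{- \frac{8}{15} + \frac{14 o}{15}}{o + t}$)
$k{\left(X \right)} = - \frac{1}{2} + 492 X$ ($k{\left(X \right)} = - \frac{1}{2} + \left(125 + 121\right) \left(X + X\right) = - \frac{1}{2} + 246 \cdot 2 X = - \frac{1}{2} + 492 X$)
$- \frac{84174}{k{\left(Y{\left(-7,s \right)} \right)}} = - \frac{84174}{- \frac{1}{2} + 492 \frac{2 \left(-4 + 7 \left(-7\right)\right)}{15 \left(-7 + 1\right)}} = - \frac{84174}{- \frac{1}{2} + 492 \frac{2 \left(-4 - 49\right)}{15 \left(-6\right)}} = - \frac{84174}{- \frac{1}{2} + 492 \cdot \frac{2}{15} \left(- \frac{1}{6}\right) \left(-53\right)} = - \frac{84174}{- \frac{1}{2} + 492 \cdot \frac{53}{45}} = - \frac{84174}{- \frac{1}{2} + \frac{8692}{15}} = - \frac{84174}{\frac{17369}{30}} = \left(-84174\right) \frac{30}{17369} = - \frac{2525220}{17369}$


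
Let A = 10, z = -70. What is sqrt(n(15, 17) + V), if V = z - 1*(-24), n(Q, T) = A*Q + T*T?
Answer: sqrt(393) ≈ 19.824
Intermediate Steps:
n(Q, T) = T**2 + 10*Q (n(Q, T) = 10*Q + T*T = 10*Q + T**2 = T**2 + 10*Q)
V = -46 (V = -70 - 1*(-24) = -70 + 24 = -46)
sqrt(n(15, 17) + V) = sqrt((17**2 + 10*15) - 46) = sqrt((289 + 150) - 46) = sqrt(439 - 46) = sqrt(393)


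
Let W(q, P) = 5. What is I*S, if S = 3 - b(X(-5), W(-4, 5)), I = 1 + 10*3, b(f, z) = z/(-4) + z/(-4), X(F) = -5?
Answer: 341/2 ≈ 170.50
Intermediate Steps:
b(f, z) = -z/2 (b(f, z) = z*(-¼) + z*(-¼) = -z/4 - z/4 = -z/2)
I = 31 (I = 1 + 30 = 31)
S = 11/2 (S = 3 - (-1)*5/2 = 3 - 1*(-5/2) = 3 + 5/2 = 11/2 ≈ 5.5000)
I*S = 31*(11/2) = 341/2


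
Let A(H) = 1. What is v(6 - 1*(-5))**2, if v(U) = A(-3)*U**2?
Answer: 14641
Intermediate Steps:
v(U) = U**2 (v(U) = 1*U**2 = U**2)
v(6 - 1*(-5))**2 = ((6 - 1*(-5))**2)**2 = ((6 + 5)**2)**2 = (11**2)**2 = 121**2 = 14641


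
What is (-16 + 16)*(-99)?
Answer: 0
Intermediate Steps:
(-16 + 16)*(-99) = 0*(-99) = 0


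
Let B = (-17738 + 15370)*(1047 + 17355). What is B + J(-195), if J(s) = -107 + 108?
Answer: -43575935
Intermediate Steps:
B = -43575936 (B = -2368*18402 = -43575936)
J(s) = 1
B + J(-195) = -43575936 + 1 = -43575935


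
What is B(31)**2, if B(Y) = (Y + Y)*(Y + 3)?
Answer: 4443664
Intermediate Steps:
B(Y) = 2*Y*(3 + Y) (B(Y) = (2*Y)*(3 + Y) = 2*Y*(3 + Y))
B(31)**2 = (2*31*(3 + 31))**2 = (2*31*34)**2 = 2108**2 = 4443664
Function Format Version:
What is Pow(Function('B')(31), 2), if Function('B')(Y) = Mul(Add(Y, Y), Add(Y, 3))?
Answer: 4443664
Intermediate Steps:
Function('B')(Y) = Mul(2, Y, Add(3, Y)) (Function('B')(Y) = Mul(Mul(2, Y), Add(3, Y)) = Mul(2, Y, Add(3, Y)))
Pow(Function('B')(31), 2) = Pow(Mul(2, 31, Add(3, 31)), 2) = Pow(Mul(2, 31, 34), 2) = Pow(2108, 2) = 4443664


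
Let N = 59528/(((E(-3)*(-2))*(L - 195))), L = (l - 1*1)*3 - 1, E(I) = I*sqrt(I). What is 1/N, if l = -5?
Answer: -321*I*sqrt(3)/14882 ≈ -0.03736*I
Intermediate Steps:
E(I) = I**(3/2)
L = -19 (L = (-5 - 1*1)*3 - 1 = (-5 - 1)*3 - 1 = -6*3 - 1 = -18 - 1 = -19)
N = 14882*I*sqrt(3)/963 (N = 59528/((((-3)**(3/2)*(-2))*(-19 - 195))) = 59528/(((-3*I*sqrt(3)*(-2))*(-214))) = 59528/(((6*I*sqrt(3))*(-214))) = 59528/((-1284*I*sqrt(3))) = 59528*(I*sqrt(3)/3852) = 14882*I*sqrt(3)/963 ≈ 26.767*I)
1/N = 1/(14882*I*sqrt(3)/963) = -321*I*sqrt(3)/14882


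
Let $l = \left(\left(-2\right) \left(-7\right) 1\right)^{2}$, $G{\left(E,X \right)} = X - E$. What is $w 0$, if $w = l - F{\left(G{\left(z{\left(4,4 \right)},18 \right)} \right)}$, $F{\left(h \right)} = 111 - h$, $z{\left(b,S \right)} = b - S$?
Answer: $0$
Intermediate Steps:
$l = 196$ ($l = \left(14 \cdot 1\right)^{2} = 14^{2} = 196$)
$w = 103$ ($w = 196 - \left(111 - \left(18 - \left(4 - 4\right)\right)\right) = 196 - \left(111 - \left(18 - 0\right)\right) = 196 - \left(111 - \left(18 + 0\right)\right) = 196 - \left(111 - 18\right) = 196 - 93 = 103$)
$w 0 = 103 \cdot 0 = 0$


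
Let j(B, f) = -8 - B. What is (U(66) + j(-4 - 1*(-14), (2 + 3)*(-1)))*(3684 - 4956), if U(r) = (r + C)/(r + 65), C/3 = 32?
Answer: 2793312/131 ≈ 21323.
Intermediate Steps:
C = 96 (C = 3*32 = 96)
U(r) = (96 + r)/(65 + r) (U(r) = (r + 96)/(r + 65) = (96 + r)/(65 + r))
(U(66) + j(-4 - 1*(-14), (2 + 3)*(-1)))*(3684 - 4956) = ((96 + 66)/(65 + 66) + (-8 - (-4 - 1*(-14))))*(3684 - 4956) = (162/131 + (-8 - (-4 + 14)))*(-1272) = ((1/131)*162 + (-8 - 1*10))*(-1272) = (162/131 + (-8 - 10))*(-1272) = (162/131 - 18)*(-1272) = -2196/131*(-1272) = 2793312/131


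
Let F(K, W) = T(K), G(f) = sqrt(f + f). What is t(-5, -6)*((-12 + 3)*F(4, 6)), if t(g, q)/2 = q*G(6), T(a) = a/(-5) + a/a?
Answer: 216*sqrt(3)/5 ≈ 74.825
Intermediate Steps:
G(f) = sqrt(2)*sqrt(f) (G(f) = sqrt(2*f) = sqrt(2)*sqrt(f))
T(a) = 1 - a/5 (T(a) = a*(-1/5) + 1 = -a/5 + 1 = 1 - a/5)
F(K, W) = 1 - K/5
t(g, q) = 4*q*sqrt(3) (t(g, q) = 2*(q*(sqrt(2)*sqrt(6))) = 2*(q*(2*sqrt(3))) = 2*(2*q*sqrt(3)) = 4*q*sqrt(3))
t(-5, -6)*((-12 + 3)*F(4, 6)) = (4*(-6)*sqrt(3))*((-12 + 3)*(1 - 1/5*4)) = (-24*sqrt(3))*(-9*(1 - 4/5)) = (-24*sqrt(3))*(-9*1/5) = -24*sqrt(3)*(-9/5) = 216*sqrt(3)/5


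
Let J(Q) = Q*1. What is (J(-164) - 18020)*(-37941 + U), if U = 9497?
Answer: 517225696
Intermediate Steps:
J(Q) = Q
(J(-164) - 18020)*(-37941 + U) = (-164 - 18020)*(-37941 + 9497) = -18184*(-28444) = 517225696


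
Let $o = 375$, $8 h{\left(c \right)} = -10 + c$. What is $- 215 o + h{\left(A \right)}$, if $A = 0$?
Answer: $- \frac{322505}{4} \approx -80626.0$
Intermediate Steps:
$h{\left(c \right)} = - \frac{5}{4} + \frac{c}{8}$ ($h{\left(c \right)} = \frac{-10 + c}{8} = - \frac{5}{4} + \frac{c}{8}$)
$- 215 o + h{\left(A \right)} = \left(-215\right) 375 + \left(- \frac{5}{4} + \frac{1}{8} \cdot 0\right) = -80625 + \left(- \frac{5}{4} + 0\right) = -80625 - \frac{5}{4} = - \frac{322505}{4}$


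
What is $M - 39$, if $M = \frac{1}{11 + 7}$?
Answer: $- \frac{701}{18} \approx -38.944$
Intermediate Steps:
$M = \frac{1}{18} \approx 0.055556$
$M - 39 = \frac{1}{18} - 39 = - \frac{701}{18}$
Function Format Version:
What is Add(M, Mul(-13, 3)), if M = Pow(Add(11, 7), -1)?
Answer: Rational(-701, 18) ≈ -38.944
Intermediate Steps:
M = Rational(1, 18) (M = Pow(18, -1) = Rational(1, 18) ≈ 0.055556)
Add(M, Mul(-13, 3)) = Add(Rational(1, 18), Mul(-13, 3)) = Add(Rational(1, 18), -39) = Rational(-701, 18)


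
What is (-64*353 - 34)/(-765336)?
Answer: 3771/127556 ≈ 0.029563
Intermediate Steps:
(-64*353 - 34)/(-765336) = (-22592 - 34)*(-1/765336) = -22626*(-1/765336) = 3771/127556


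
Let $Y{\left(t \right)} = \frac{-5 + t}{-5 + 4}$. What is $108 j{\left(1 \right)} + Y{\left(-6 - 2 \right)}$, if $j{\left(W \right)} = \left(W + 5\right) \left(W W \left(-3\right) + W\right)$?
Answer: $-1283$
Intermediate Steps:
$j{\left(W \right)} = \left(5 + W\right) \left(W - 3 W^{2}\right)$ ($j{\left(W \right)} = \left(5 + W\right) \left(W^{2} \left(-3\right) + W\right) = \left(5 + W\right) \left(- 3 W^{2} + W\right) = \left(5 + W\right) \left(W - 3 W^{2}\right)$)
$Y{\left(t \right)} = 5 - t$ ($Y{\left(t \right)} = \frac{-5 + t}{-1} = \left(-5 + t\right) \left(-1\right) = 5 - t$)
$108 j{\left(1 \right)} + Y{\left(-6 - 2 \right)} = 108 \cdot 1 \left(5 - 14 - 3 \cdot 1^{2}\right) + \left(5 - \left(-6 - 2\right)\right) = 108 \cdot 1 \left(5 - 14 - 3\right) + \left(5 - \left(-6 - 2\right)\right) = 108 \cdot 1 \left(5 - 14 - 3\right) + \left(5 - -8\right) = 108 \cdot 1 \left(-12\right) + \left(5 + 8\right) = 108 \left(-12\right) + 13 = -1296 + 13 = -1283$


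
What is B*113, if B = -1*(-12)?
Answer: 1356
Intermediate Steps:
B = 12
B*113 = 12*113 = 1356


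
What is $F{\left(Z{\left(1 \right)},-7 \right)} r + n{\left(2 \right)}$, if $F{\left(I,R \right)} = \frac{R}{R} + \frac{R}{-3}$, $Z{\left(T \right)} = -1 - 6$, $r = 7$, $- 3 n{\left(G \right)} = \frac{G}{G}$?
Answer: $23$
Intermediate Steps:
$n{\left(G \right)} = - \frac{1}{3}$ ($n{\left(G \right)} = - \frac{G \frac{1}{G}}{3} = \left(- \frac{1}{3}\right) 1 = - \frac{1}{3}$)
$Z{\left(T \right)} = -7$ ($Z{\left(T \right)} = -1 - 6 = -7$)
$F{\left(I,R \right)} = 1 - \frac{R}{3}$ ($F{\left(I,R \right)} = 1 + R \left(- \frac{1}{3}\right) = 1 - \frac{R}{3}$)
$F{\left(Z{\left(1 \right)},-7 \right)} r + n{\left(2 \right)} = \left(1 - - \frac{7}{3}\right) 7 - \frac{1}{3} = \left(1 + \frac{7}{3}\right) 7 - \frac{1}{3} = \frac{10}{3} \cdot 7 - \frac{1}{3} = \frac{70}{3} - \frac{1}{3} = 23$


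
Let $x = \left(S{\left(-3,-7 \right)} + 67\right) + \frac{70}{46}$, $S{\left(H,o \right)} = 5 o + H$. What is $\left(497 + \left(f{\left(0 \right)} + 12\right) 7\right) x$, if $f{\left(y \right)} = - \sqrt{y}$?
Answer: $\frac{407862}{23} \approx 17733.0$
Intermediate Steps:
$S{\left(H,o \right)} = H + 5 o$
$x = \frac{702}{23}$ ($x = \left(\left(-3 + 5 \left(-7\right)\right) + 67\right) + \frac{70}{46} = \left(\left(-3 - 35\right) + 67\right) + 70 \cdot \frac{1}{46} = \left(-38 + 67\right) + \frac{35}{23} = 29 + \frac{35}{23} = \frac{702}{23} \approx 30.522$)
$\left(497 + \left(f{\left(0 \right)} + 12\right) 7\right) x = \left(497 + \left(- \sqrt{0} + 12\right) 7\right) \frac{702}{23} = \left(497 + \left(\left(-1\right) 0 + 12\right) 7\right) \frac{702}{23} = \left(497 + \left(0 + 12\right) 7\right) \frac{702}{23} = \left(497 + 12 \cdot 7\right) \frac{702}{23} = \left(497 + 84\right) \frac{702}{23} = 581 \cdot \frac{702}{23} = \frac{407862}{23}$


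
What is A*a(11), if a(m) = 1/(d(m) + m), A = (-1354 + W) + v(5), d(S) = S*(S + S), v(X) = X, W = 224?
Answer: -1125/253 ≈ -4.4466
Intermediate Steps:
d(S) = 2*S**2 (d(S) = S*(2*S) = 2*S**2)
A = -1125 (A = (-1354 + 224) + 5 = -1130 + 5 = -1125)
a(m) = 1/(m + 2*m**2) (a(m) = 1/(2*m**2 + m) = 1/(m + 2*m**2))
A*a(11) = -1125/(11*(1 + 2*11)) = -1125/(11*(1 + 22)) = -1125/(11*23) = -1125*1/253 = -1125/253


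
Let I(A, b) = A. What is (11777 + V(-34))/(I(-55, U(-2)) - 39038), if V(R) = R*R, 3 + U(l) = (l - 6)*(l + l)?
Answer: -4311/13031 ≈ -0.33083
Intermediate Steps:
U(l) = -3 + 2*l*(-6 + l) (U(l) = -3 + (l - 6)*(l + l) = -3 + (-6 + l)*(2*l) = -3 + 2*l*(-6 + l))
V(R) = R²
(11777 + V(-34))/(I(-55, U(-2)) - 39038) = (11777 + (-34)²)/(-55 - 39038) = (11777 + 1156)/(-39093) = 12933*(-1/39093) = -4311/13031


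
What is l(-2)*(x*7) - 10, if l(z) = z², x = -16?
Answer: -458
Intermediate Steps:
l(-2)*(x*7) - 10 = (-2)²*(-16*7) - 10 = 4*(-112) - 10 = -448 - 10 = -458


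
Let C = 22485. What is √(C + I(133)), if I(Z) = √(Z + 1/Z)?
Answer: √(397737165 + 133*√2352770)/133 ≈ 149.99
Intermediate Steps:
√(C + I(133)) = √(22485 + √(133 + 1/133)) = √(22485 + √(17690/133)) = √(22485 + √2352770/133)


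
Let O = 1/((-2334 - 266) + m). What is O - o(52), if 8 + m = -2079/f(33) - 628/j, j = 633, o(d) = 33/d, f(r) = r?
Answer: -55848159/87951292 ≈ -0.63499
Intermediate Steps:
m = -45571/633 (m = -8 + (-2079/33 - 628/633) = -8 + (-2079*1/33 - 628*1/633) = -8 + (-63 - 628/633) = -8 - 40507/633 = -45571/633 ≈ -71.992)
O = -633/1691371 (O = 1/((-2334 - 266) - 45571/633) = 1/(-2600 - 45571/633) = 1/(-1691371/633) = -633/1691371 ≈ -0.00037425)
O - o(52) = -633/1691371 - 33/52 = -55848159/87951292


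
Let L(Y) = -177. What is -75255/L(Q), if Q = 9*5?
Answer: 25085/59 ≈ 425.17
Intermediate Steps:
Q = 45
-75255/L(Q) = -75255/(-177) = -75255*(-1/177) = 25085/59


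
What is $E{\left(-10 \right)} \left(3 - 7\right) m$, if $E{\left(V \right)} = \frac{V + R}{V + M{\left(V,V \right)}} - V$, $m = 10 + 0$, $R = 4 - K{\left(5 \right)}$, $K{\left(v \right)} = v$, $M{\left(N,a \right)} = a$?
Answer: $-422$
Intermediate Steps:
$R = -1$ ($R = 4 - 5 = -1$)
$m = 10$
$E{\left(V \right)} = - V + \frac{-1 + V}{2 V}$ ($E{\left(V \right)} = \frac{V - 1}{V + V} - V = \frac{-1 + V}{2 V} - V = - V + \frac{-1 + V}{2 V}$)
$E{\left(-10 \right)} \left(3 - 7\right) m = \left(\frac{1}{2} - -10 - \frac{1}{2 \left(-10\right)}\right) \left(3 - 7\right) 10 = \left(\frac{1}{2} + 10 - - \frac{1}{20}\right) \left(\left(-4\right) 10\right) = \left(\frac{1}{2} + 10 + \frac{1}{20}\right) \left(-40\right) = \frac{211}{20} \left(-40\right) = -422$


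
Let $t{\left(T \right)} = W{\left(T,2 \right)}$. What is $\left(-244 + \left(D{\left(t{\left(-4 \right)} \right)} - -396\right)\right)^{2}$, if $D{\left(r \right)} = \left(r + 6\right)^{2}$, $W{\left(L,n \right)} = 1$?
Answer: $40401$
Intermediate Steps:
$t{\left(T \right)} = 1$
$D{\left(r \right)} = \left(6 + r\right)^{2}$
$\left(-244 + \left(D{\left(t{\left(-4 \right)} \right)} - -396\right)\right)^{2} = \left(-244 + \left(\left(6 + 1\right)^{2} - -396\right)\right)^{2} = \left(-244 + \left(7^{2} + 396\right)\right)^{2} = \left(-244 + \left(49 + 396\right)\right)^{2} = \left(-244 + 445\right)^{2} = 201^{2} = 40401$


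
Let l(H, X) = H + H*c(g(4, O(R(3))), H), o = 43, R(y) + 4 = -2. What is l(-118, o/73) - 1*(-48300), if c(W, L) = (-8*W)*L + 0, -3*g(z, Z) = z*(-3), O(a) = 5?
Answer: -397386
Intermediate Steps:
R(y) = -6 (R(y) = -4 - 2 = -6)
g(z, Z) = z (g(z, Z) = -z*(-3)/3 = -(-1)*z = z)
c(W, L) = -8*L*W (c(W, L) = -8*L*W + 0 = -8*L*W)
l(H, X) = H - 32*H² (l(H, X) = H + H*(-8*H*4) = H + H*(-32*H) = H - 32*H²)
l(-118, o/73) - 1*(-48300) = -118*(1 - 32*(-118)) - 1*(-48300) = -118*(1 + 3776) + 48300 = -118*3777 + 48300 = -445686 + 48300 = -397386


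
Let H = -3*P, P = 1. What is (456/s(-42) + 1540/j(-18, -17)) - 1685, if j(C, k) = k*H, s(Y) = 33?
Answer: -920593/561 ≈ -1641.0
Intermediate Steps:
H = -3 (H = -3*1 = -3)
j(C, k) = -3*k (j(C, k) = k*(-3) = -3*k)
(456/s(-42) + 1540/j(-18, -17)) - 1685 = (456/33 + 1540/((-3*(-17)))) - 1685 = (456*(1/33) + 1540/51) - 1685 = (152/11 + 1540*(1/51)) - 1685 = (152/11 + 1540/51) - 1685 = 24692/561 - 1685 = -920593/561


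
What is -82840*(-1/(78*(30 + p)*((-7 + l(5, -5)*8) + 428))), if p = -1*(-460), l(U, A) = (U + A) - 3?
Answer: 4142/758667 ≈ 0.0054596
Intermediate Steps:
l(U, A) = -3 + A + U (l(U, A) = (A + U) - 3 = -3 + A + U)
p = 460
-82840*(-1/(78*(30 + p)*((-7 + l(5, -5)*8) + 428))) = -82840*(-1/(78*(30 + 460)*((-7 + (-3 - 5 + 5)*8) + 428))) = -82840*(-1/(38220*((-7 - 3*8) + 428))) = -82840*(-1/(38220*((-7 - 24) + 428))) = -82840*(-1/(38220*(-31 + 428))) = -82840/((490*397)*(-78)) = -82840/(194530*(-78)) = -82840/(-15173340) = -82840*(-1/15173340) = 4142/758667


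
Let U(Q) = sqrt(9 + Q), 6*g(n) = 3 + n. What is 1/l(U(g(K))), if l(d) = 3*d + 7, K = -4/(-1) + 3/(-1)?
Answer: -7/38 + sqrt(87)/38 ≈ 0.061247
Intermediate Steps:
K = 1 (K = -4*(-1) + 3*(-1) = 4 - 3 = 1)
g(n) = 1/2 + n/6 (g(n) = (3 + n)/6 = 1/2 + n/6)
l(d) = 7 + 3*d
1/l(U(g(K))) = 1/(7 + 3*sqrt(9 + (1/2 + (1/6)*1))) = 1/(7 + 3*sqrt(9 + (1/2 + 1/6))) = 1/(7 + 3*sqrt(9 + 2/3)) = 1/(7 + 3*sqrt(29/3)) = 1/(7 + 3*(sqrt(87)/3)) = 1/(7 + sqrt(87))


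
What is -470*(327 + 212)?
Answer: -253330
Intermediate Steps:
-470*(327 + 212) = -470*539 = -253330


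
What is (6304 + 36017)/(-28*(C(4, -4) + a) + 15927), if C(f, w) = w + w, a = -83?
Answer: 42321/18475 ≈ 2.2907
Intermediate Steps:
C(f, w) = 2*w
(6304 + 36017)/(-28*(C(4, -4) + a) + 15927) = (6304 + 36017)/(-28*(2*(-4) - 83) + 15927) = 42321/(-28*(-8 - 83) + 15927) = 42321/(-28*(-91) + 15927) = 42321/(2548 + 15927) = 42321/18475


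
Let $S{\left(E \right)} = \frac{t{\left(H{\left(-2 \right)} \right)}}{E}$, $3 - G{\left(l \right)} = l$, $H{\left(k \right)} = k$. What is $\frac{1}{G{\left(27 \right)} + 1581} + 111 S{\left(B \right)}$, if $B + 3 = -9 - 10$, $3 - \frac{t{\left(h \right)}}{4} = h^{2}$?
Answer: $\frac{345665}{17127} \approx 20.182$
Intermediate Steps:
$G{\left(l \right)} = 3 - l$
$t{\left(h \right)} = 12 - 4 h^{2}$
$B = -22$ ($B = -3 - 19 = -22$)
$S{\left(E \right)} = - \frac{4}{E}$ ($S{\left(E \right)} = \frac{12 - 4 \left(-2\right)^{2}}{E} = \frac{12 - 16}{E} = - \frac{4}{E}$)
$\frac{1}{G{\left(27 \right)} + 1581} + 111 S{\left(B \right)} = \frac{1}{\left(3 - 27\right) + 1581} + 111 \left(- \frac{4}{-22}\right) = \frac{1}{\left(3 - 27\right) + 1581} + 111 \left(\left(-4\right) \left(- \frac{1}{22}\right)\right) = \frac{1}{-24 + 1581} + 111 \cdot \frac{2}{11} = \frac{1}{1557} + \frac{222}{11} = \frac{345665}{17127}$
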